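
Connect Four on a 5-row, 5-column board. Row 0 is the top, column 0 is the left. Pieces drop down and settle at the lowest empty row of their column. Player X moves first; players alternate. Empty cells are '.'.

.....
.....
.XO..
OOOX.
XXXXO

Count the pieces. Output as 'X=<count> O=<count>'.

X=6 O=5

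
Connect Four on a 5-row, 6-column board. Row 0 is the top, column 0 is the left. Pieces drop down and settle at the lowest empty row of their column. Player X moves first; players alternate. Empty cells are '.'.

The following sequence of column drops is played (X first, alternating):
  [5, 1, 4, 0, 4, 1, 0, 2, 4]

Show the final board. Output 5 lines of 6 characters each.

Answer: ......
......
....X.
XO..X.
OOO.XX

Derivation:
Move 1: X drops in col 5, lands at row 4
Move 2: O drops in col 1, lands at row 4
Move 3: X drops in col 4, lands at row 4
Move 4: O drops in col 0, lands at row 4
Move 5: X drops in col 4, lands at row 3
Move 6: O drops in col 1, lands at row 3
Move 7: X drops in col 0, lands at row 3
Move 8: O drops in col 2, lands at row 4
Move 9: X drops in col 4, lands at row 2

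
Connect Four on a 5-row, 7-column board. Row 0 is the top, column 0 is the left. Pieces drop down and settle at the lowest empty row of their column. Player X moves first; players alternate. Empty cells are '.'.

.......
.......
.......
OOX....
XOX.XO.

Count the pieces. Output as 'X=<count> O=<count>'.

X=4 O=4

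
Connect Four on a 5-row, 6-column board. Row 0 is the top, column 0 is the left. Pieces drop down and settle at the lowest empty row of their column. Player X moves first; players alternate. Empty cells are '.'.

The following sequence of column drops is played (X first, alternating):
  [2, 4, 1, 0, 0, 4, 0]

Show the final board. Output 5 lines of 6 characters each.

Move 1: X drops in col 2, lands at row 4
Move 2: O drops in col 4, lands at row 4
Move 3: X drops in col 1, lands at row 4
Move 4: O drops in col 0, lands at row 4
Move 5: X drops in col 0, lands at row 3
Move 6: O drops in col 4, lands at row 3
Move 7: X drops in col 0, lands at row 2

Answer: ......
......
X.....
X...O.
OXX.O.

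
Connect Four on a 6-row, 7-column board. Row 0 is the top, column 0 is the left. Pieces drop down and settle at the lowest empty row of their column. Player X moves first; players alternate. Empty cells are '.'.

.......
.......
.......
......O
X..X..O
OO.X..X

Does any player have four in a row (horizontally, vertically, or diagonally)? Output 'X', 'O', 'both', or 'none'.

none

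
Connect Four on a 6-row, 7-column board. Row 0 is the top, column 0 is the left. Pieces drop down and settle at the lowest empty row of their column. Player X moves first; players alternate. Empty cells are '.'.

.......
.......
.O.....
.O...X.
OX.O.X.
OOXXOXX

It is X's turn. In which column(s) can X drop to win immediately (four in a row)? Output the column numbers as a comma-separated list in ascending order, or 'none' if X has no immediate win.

Answer: 5

Derivation:
col 0: drop X → no win
col 1: drop X → no win
col 2: drop X → no win
col 3: drop X → no win
col 4: drop X → no win
col 5: drop X → WIN!
col 6: drop X → no win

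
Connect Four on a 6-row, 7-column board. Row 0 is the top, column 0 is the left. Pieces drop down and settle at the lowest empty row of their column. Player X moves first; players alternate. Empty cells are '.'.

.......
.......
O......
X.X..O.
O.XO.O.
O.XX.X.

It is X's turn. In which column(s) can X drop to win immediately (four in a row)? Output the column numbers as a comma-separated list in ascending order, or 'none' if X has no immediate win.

Answer: 2,4

Derivation:
col 0: drop X → no win
col 1: drop X → no win
col 2: drop X → WIN!
col 3: drop X → no win
col 4: drop X → WIN!
col 5: drop X → no win
col 6: drop X → no win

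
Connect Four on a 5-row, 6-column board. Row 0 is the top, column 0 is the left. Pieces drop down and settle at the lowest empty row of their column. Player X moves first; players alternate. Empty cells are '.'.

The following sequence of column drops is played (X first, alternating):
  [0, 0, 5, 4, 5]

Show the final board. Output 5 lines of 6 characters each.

Answer: ......
......
......
O....X
X...OX

Derivation:
Move 1: X drops in col 0, lands at row 4
Move 2: O drops in col 0, lands at row 3
Move 3: X drops in col 5, lands at row 4
Move 4: O drops in col 4, lands at row 4
Move 5: X drops in col 5, lands at row 3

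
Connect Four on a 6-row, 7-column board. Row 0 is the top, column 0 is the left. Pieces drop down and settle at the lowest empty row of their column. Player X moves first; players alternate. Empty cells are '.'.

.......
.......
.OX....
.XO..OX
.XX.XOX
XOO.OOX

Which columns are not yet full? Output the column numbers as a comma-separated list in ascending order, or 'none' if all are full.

col 0: top cell = '.' → open
col 1: top cell = '.' → open
col 2: top cell = '.' → open
col 3: top cell = '.' → open
col 4: top cell = '.' → open
col 5: top cell = '.' → open
col 6: top cell = '.' → open

Answer: 0,1,2,3,4,5,6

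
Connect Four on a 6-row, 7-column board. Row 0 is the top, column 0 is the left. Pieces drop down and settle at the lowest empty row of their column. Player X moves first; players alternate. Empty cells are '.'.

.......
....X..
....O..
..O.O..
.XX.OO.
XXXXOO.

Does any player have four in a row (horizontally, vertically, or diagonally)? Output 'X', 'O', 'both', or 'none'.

both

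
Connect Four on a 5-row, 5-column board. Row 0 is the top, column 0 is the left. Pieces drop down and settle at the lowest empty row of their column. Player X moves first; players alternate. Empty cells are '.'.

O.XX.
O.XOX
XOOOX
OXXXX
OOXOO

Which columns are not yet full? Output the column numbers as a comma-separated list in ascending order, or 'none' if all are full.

col 0: top cell = 'O' → FULL
col 1: top cell = '.' → open
col 2: top cell = 'X' → FULL
col 3: top cell = 'X' → FULL
col 4: top cell = '.' → open

Answer: 1,4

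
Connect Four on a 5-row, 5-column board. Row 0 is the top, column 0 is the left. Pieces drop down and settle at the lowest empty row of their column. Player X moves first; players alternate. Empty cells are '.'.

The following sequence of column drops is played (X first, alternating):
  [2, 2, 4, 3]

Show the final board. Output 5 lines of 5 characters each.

Answer: .....
.....
.....
..O..
..XOX

Derivation:
Move 1: X drops in col 2, lands at row 4
Move 2: O drops in col 2, lands at row 3
Move 3: X drops in col 4, lands at row 4
Move 4: O drops in col 3, lands at row 4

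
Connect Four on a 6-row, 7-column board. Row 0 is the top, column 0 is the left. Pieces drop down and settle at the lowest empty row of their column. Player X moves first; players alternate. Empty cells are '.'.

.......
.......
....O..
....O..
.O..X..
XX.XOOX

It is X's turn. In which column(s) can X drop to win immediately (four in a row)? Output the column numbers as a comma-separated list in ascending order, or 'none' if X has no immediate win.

col 0: drop X → no win
col 1: drop X → no win
col 2: drop X → WIN!
col 3: drop X → no win
col 4: drop X → no win
col 5: drop X → no win
col 6: drop X → no win

Answer: 2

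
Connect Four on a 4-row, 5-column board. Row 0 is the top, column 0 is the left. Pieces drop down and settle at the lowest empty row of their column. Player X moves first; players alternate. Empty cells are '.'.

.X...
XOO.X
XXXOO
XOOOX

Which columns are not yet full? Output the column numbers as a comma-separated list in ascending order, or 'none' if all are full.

Answer: 0,2,3,4

Derivation:
col 0: top cell = '.' → open
col 1: top cell = 'X' → FULL
col 2: top cell = '.' → open
col 3: top cell = '.' → open
col 4: top cell = '.' → open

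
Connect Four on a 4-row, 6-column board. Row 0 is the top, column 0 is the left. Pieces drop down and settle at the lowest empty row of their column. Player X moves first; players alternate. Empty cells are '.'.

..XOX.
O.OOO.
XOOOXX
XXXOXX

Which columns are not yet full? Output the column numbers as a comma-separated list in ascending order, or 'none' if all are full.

Answer: 0,1,5

Derivation:
col 0: top cell = '.' → open
col 1: top cell = '.' → open
col 2: top cell = 'X' → FULL
col 3: top cell = 'O' → FULL
col 4: top cell = 'X' → FULL
col 5: top cell = '.' → open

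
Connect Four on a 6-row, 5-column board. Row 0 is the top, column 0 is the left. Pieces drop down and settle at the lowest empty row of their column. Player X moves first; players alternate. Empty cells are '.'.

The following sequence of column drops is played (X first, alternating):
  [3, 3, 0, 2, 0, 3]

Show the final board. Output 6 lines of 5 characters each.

Move 1: X drops in col 3, lands at row 5
Move 2: O drops in col 3, lands at row 4
Move 3: X drops in col 0, lands at row 5
Move 4: O drops in col 2, lands at row 5
Move 5: X drops in col 0, lands at row 4
Move 6: O drops in col 3, lands at row 3

Answer: .....
.....
.....
...O.
X..O.
X.OX.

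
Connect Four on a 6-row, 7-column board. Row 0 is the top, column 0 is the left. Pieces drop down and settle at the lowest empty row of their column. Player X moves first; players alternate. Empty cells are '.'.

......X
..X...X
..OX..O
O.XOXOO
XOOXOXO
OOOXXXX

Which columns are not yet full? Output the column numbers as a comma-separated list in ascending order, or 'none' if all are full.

col 0: top cell = '.' → open
col 1: top cell = '.' → open
col 2: top cell = '.' → open
col 3: top cell = '.' → open
col 4: top cell = '.' → open
col 5: top cell = '.' → open
col 6: top cell = 'X' → FULL

Answer: 0,1,2,3,4,5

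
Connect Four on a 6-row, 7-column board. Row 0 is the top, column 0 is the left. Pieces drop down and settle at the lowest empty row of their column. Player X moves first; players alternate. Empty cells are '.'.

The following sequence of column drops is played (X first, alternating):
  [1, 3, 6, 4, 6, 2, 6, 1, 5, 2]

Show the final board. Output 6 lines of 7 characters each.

Move 1: X drops in col 1, lands at row 5
Move 2: O drops in col 3, lands at row 5
Move 3: X drops in col 6, lands at row 5
Move 4: O drops in col 4, lands at row 5
Move 5: X drops in col 6, lands at row 4
Move 6: O drops in col 2, lands at row 5
Move 7: X drops in col 6, lands at row 3
Move 8: O drops in col 1, lands at row 4
Move 9: X drops in col 5, lands at row 5
Move 10: O drops in col 2, lands at row 4

Answer: .......
.......
.......
......X
.OO...X
.XOOOXX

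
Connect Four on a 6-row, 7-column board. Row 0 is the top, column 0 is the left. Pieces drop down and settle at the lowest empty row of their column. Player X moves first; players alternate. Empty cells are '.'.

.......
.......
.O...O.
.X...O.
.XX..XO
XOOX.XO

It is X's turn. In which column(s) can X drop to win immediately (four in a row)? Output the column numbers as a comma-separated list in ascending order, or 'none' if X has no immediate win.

Answer: none

Derivation:
col 0: drop X → no win
col 1: drop X → no win
col 2: drop X → no win
col 3: drop X → no win
col 4: drop X → no win
col 5: drop X → no win
col 6: drop X → no win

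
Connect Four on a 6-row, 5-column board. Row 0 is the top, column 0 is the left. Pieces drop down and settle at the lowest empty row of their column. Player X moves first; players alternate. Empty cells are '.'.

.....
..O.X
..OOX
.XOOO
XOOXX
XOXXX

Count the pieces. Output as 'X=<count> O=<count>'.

X=10 O=9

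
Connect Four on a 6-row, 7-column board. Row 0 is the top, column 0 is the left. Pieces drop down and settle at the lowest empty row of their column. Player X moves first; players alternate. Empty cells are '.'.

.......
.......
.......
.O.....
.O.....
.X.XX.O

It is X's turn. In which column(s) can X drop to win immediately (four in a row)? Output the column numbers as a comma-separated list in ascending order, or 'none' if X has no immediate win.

col 0: drop X → no win
col 1: drop X → no win
col 2: drop X → WIN!
col 3: drop X → no win
col 4: drop X → no win
col 5: drop X → no win
col 6: drop X → no win

Answer: 2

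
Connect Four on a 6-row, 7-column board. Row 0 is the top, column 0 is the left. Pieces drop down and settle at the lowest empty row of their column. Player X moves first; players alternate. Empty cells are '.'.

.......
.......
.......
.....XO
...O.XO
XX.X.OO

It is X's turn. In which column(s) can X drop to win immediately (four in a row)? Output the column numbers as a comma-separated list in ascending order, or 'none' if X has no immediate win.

Answer: 2

Derivation:
col 0: drop X → no win
col 1: drop X → no win
col 2: drop X → WIN!
col 3: drop X → no win
col 4: drop X → no win
col 5: drop X → no win
col 6: drop X → no win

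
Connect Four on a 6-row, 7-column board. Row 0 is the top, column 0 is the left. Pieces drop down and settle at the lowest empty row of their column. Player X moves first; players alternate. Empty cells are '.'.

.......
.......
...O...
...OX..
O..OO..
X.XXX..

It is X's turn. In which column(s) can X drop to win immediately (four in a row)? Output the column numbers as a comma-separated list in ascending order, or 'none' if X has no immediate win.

Answer: 1,5

Derivation:
col 0: drop X → no win
col 1: drop X → WIN!
col 2: drop X → no win
col 3: drop X → no win
col 4: drop X → no win
col 5: drop X → WIN!
col 6: drop X → no win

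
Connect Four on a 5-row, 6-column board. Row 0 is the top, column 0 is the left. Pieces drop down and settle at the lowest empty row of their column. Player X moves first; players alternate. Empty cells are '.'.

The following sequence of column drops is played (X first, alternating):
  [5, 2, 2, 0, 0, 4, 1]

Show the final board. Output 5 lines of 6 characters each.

Move 1: X drops in col 5, lands at row 4
Move 2: O drops in col 2, lands at row 4
Move 3: X drops in col 2, lands at row 3
Move 4: O drops in col 0, lands at row 4
Move 5: X drops in col 0, lands at row 3
Move 6: O drops in col 4, lands at row 4
Move 7: X drops in col 1, lands at row 4

Answer: ......
......
......
X.X...
OXO.OX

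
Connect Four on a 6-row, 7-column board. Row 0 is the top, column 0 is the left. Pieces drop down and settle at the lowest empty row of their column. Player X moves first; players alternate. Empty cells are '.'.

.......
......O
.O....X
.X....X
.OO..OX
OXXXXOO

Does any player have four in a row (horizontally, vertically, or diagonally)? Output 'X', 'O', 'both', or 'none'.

X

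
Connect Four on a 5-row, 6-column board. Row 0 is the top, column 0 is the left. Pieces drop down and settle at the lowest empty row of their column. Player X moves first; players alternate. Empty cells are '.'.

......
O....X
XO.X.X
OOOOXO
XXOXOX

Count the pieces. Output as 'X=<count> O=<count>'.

X=9 O=9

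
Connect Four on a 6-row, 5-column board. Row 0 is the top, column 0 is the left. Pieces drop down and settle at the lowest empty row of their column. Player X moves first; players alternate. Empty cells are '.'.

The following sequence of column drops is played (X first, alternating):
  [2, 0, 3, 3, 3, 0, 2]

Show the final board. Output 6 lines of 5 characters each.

Move 1: X drops in col 2, lands at row 5
Move 2: O drops in col 0, lands at row 5
Move 3: X drops in col 3, lands at row 5
Move 4: O drops in col 3, lands at row 4
Move 5: X drops in col 3, lands at row 3
Move 6: O drops in col 0, lands at row 4
Move 7: X drops in col 2, lands at row 4

Answer: .....
.....
.....
...X.
O.XO.
O.XX.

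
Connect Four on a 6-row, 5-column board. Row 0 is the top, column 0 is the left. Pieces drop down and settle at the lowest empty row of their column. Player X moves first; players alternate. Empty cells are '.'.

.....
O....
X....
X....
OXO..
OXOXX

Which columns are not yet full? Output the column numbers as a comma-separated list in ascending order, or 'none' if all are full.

col 0: top cell = '.' → open
col 1: top cell = '.' → open
col 2: top cell = '.' → open
col 3: top cell = '.' → open
col 4: top cell = '.' → open

Answer: 0,1,2,3,4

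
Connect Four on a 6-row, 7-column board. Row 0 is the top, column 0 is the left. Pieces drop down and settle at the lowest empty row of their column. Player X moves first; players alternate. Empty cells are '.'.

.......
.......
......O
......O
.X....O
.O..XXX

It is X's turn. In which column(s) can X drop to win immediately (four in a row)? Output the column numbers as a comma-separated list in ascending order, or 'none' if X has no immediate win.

Answer: 3

Derivation:
col 0: drop X → no win
col 1: drop X → no win
col 2: drop X → no win
col 3: drop X → WIN!
col 4: drop X → no win
col 5: drop X → no win
col 6: drop X → no win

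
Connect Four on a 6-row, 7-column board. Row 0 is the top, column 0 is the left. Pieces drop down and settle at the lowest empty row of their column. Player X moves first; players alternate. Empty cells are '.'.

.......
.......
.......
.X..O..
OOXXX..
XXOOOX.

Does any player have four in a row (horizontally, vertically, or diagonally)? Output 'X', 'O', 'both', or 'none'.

none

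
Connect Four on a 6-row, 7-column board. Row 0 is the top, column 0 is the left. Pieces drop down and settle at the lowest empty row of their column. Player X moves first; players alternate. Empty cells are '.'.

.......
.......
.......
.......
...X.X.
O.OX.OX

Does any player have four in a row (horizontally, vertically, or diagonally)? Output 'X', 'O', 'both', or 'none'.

none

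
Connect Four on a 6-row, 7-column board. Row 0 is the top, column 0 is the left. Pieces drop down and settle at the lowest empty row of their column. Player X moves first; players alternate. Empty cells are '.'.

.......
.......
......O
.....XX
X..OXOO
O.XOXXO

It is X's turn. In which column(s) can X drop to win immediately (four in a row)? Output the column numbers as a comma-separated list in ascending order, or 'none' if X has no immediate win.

col 0: drop X → no win
col 1: drop X → no win
col 2: drop X → no win
col 3: drop X → no win
col 4: drop X → no win
col 5: drop X → no win
col 6: drop X → no win

Answer: none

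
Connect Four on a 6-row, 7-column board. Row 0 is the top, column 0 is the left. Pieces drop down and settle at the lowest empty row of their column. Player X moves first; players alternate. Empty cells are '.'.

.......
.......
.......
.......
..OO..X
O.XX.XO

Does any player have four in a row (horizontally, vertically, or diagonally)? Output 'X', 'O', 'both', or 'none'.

none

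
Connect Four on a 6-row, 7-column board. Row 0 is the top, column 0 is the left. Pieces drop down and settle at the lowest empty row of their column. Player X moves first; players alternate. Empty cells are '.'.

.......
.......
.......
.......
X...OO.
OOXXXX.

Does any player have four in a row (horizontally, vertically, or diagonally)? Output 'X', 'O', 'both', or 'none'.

X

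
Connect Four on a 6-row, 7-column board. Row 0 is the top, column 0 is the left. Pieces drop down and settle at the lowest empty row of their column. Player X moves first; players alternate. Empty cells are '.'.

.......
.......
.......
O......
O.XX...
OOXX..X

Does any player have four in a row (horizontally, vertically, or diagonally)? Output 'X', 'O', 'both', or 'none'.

none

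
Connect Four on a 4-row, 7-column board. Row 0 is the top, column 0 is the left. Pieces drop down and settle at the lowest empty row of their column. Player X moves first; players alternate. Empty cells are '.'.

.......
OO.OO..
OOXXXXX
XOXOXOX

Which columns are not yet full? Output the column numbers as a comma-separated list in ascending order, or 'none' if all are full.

Answer: 0,1,2,3,4,5,6

Derivation:
col 0: top cell = '.' → open
col 1: top cell = '.' → open
col 2: top cell = '.' → open
col 3: top cell = '.' → open
col 4: top cell = '.' → open
col 5: top cell = '.' → open
col 6: top cell = '.' → open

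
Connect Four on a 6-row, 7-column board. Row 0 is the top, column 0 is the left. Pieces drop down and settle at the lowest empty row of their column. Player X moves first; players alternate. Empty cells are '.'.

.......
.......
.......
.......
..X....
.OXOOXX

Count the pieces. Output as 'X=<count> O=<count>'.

X=4 O=3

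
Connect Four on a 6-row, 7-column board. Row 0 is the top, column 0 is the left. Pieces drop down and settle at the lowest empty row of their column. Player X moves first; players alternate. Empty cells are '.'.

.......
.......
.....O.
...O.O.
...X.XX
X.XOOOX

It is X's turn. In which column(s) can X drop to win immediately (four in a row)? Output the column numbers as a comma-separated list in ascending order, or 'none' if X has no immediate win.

col 0: drop X → no win
col 1: drop X → no win
col 2: drop X → no win
col 3: drop X → no win
col 4: drop X → WIN!
col 5: drop X → no win
col 6: drop X → no win

Answer: 4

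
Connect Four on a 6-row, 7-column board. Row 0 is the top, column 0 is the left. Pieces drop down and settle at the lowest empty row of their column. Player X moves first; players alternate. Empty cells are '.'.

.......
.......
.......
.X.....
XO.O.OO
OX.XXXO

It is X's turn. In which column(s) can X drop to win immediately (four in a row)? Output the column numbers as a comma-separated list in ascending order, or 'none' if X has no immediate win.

Answer: 2

Derivation:
col 0: drop X → no win
col 1: drop X → no win
col 2: drop X → WIN!
col 3: drop X → no win
col 4: drop X → no win
col 5: drop X → no win
col 6: drop X → no win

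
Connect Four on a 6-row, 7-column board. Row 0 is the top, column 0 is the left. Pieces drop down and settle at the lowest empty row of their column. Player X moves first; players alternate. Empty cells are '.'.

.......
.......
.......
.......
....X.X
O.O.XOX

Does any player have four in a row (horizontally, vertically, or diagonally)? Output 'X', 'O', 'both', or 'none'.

none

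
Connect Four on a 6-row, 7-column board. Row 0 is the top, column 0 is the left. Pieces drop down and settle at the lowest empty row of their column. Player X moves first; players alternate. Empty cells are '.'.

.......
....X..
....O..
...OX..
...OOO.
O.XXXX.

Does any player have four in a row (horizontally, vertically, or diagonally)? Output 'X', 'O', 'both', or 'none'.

X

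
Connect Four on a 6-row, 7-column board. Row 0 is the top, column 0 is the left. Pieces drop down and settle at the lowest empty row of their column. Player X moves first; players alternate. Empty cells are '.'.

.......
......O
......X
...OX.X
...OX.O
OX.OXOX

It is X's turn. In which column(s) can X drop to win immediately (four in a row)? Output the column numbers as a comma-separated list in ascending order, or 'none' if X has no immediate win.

Answer: 4

Derivation:
col 0: drop X → no win
col 1: drop X → no win
col 2: drop X → no win
col 3: drop X → no win
col 4: drop X → WIN!
col 5: drop X → no win
col 6: drop X → no win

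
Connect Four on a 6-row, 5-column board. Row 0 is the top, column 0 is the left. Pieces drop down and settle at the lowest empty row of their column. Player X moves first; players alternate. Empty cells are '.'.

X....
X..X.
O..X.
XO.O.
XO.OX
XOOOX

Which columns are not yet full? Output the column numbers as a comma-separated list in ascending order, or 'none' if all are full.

Answer: 1,2,3,4

Derivation:
col 0: top cell = 'X' → FULL
col 1: top cell = '.' → open
col 2: top cell = '.' → open
col 3: top cell = '.' → open
col 4: top cell = '.' → open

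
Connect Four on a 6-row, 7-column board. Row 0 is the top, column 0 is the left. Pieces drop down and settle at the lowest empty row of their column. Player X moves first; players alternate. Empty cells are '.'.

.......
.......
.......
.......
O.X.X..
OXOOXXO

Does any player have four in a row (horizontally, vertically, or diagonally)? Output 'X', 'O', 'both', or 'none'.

none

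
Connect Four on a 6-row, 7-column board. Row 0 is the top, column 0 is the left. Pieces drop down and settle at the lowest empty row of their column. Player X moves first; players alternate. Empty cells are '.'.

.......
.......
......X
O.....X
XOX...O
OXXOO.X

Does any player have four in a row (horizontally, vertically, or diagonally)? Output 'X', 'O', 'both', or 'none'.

none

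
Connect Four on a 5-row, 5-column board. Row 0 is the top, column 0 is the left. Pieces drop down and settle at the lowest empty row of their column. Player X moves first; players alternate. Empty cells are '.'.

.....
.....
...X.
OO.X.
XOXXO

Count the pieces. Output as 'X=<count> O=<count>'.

X=5 O=4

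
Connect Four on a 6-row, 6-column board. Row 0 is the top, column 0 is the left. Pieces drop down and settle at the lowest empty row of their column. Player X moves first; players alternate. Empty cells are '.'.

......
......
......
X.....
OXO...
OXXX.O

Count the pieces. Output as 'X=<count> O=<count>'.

X=5 O=4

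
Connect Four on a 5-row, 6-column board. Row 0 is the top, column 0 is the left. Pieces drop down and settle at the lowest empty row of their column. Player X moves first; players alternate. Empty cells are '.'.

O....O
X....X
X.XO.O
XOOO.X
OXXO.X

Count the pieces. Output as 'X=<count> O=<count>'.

X=9 O=9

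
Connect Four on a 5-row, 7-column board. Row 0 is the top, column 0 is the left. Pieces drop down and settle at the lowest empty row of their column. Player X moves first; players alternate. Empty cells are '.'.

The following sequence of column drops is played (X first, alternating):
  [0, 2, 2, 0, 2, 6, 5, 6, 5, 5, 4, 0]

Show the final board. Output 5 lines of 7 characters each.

Move 1: X drops in col 0, lands at row 4
Move 2: O drops in col 2, lands at row 4
Move 3: X drops in col 2, lands at row 3
Move 4: O drops in col 0, lands at row 3
Move 5: X drops in col 2, lands at row 2
Move 6: O drops in col 6, lands at row 4
Move 7: X drops in col 5, lands at row 4
Move 8: O drops in col 6, lands at row 3
Move 9: X drops in col 5, lands at row 3
Move 10: O drops in col 5, lands at row 2
Move 11: X drops in col 4, lands at row 4
Move 12: O drops in col 0, lands at row 2

Answer: .......
.......
O.X..O.
O.X..XO
X.O.XXO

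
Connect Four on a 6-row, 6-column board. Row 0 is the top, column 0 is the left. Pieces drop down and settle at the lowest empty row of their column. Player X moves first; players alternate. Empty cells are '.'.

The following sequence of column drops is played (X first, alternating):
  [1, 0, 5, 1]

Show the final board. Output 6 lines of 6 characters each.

Move 1: X drops in col 1, lands at row 5
Move 2: O drops in col 0, lands at row 5
Move 3: X drops in col 5, lands at row 5
Move 4: O drops in col 1, lands at row 4

Answer: ......
......
......
......
.O....
OX...X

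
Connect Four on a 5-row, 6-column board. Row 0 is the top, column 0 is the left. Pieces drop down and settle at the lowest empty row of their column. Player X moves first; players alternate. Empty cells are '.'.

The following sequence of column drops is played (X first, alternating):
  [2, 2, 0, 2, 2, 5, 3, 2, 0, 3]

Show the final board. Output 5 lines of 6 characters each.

Move 1: X drops in col 2, lands at row 4
Move 2: O drops in col 2, lands at row 3
Move 3: X drops in col 0, lands at row 4
Move 4: O drops in col 2, lands at row 2
Move 5: X drops in col 2, lands at row 1
Move 6: O drops in col 5, lands at row 4
Move 7: X drops in col 3, lands at row 4
Move 8: O drops in col 2, lands at row 0
Move 9: X drops in col 0, lands at row 3
Move 10: O drops in col 3, lands at row 3

Answer: ..O...
..X...
..O...
X.OO..
X.XX.O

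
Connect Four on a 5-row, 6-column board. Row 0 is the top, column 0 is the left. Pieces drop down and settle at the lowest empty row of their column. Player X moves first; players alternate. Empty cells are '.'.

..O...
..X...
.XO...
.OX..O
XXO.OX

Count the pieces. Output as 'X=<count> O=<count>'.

X=6 O=6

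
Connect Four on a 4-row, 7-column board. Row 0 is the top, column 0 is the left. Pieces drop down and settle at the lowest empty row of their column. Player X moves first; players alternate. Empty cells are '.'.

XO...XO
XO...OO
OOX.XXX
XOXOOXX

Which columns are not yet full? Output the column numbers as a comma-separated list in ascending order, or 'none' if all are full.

col 0: top cell = 'X' → FULL
col 1: top cell = 'O' → FULL
col 2: top cell = '.' → open
col 3: top cell = '.' → open
col 4: top cell = '.' → open
col 5: top cell = 'X' → FULL
col 6: top cell = 'O' → FULL

Answer: 2,3,4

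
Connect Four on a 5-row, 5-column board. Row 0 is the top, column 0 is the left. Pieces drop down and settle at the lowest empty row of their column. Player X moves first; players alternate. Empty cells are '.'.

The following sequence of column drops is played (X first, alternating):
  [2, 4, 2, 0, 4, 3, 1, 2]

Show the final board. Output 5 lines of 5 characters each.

Answer: .....
.....
..O..
..X.X
OXXOO

Derivation:
Move 1: X drops in col 2, lands at row 4
Move 2: O drops in col 4, lands at row 4
Move 3: X drops in col 2, lands at row 3
Move 4: O drops in col 0, lands at row 4
Move 5: X drops in col 4, lands at row 3
Move 6: O drops in col 3, lands at row 4
Move 7: X drops in col 1, lands at row 4
Move 8: O drops in col 2, lands at row 2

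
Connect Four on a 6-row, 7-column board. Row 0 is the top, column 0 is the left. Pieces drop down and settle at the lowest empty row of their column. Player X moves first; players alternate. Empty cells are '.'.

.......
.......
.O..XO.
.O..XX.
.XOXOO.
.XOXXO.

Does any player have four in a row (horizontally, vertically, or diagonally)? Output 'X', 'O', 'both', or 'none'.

none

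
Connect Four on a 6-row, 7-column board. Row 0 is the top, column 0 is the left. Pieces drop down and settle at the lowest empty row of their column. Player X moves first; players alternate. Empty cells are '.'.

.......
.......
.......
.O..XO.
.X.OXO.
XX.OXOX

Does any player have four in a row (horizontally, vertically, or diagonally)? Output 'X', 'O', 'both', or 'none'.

none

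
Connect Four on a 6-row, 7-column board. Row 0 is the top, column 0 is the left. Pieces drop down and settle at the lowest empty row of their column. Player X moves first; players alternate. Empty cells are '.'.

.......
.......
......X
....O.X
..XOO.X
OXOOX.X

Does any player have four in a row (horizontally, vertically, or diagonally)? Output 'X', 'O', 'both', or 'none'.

X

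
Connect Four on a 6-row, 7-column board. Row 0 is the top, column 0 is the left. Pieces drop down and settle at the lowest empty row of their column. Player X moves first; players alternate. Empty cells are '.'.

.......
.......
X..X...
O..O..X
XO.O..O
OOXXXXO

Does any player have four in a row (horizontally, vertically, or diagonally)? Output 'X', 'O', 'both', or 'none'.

X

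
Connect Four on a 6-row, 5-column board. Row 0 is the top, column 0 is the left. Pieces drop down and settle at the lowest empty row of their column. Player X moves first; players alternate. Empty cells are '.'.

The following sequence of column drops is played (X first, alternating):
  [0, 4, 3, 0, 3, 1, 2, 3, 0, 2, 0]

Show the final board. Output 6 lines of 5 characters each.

Move 1: X drops in col 0, lands at row 5
Move 2: O drops in col 4, lands at row 5
Move 3: X drops in col 3, lands at row 5
Move 4: O drops in col 0, lands at row 4
Move 5: X drops in col 3, lands at row 4
Move 6: O drops in col 1, lands at row 5
Move 7: X drops in col 2, lands at row 5
Move 8: O drops in col 3, lands at row 3
Move 9: X drops in col 0, lands at row 3
Move 10: O drops in col 2, lands at row 4
Move 11: X drops in col 0, lands at row 2

Answer: .....
.....
X....
X..O.
O.OX.
XOXXO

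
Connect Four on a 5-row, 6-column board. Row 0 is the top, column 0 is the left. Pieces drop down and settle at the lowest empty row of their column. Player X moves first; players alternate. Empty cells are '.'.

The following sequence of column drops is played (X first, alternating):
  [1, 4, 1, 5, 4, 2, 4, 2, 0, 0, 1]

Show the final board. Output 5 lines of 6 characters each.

Answer: ......
......
.X..X.
OXO.X.
XXO.OO

Derivation:
Move 1: X drops in col 1, lands at row 4
Move 2: O drops in col 4, lands at row 4
Move 3: X drops in col 1, lands at row 3
Move 4: O drops in col 5, lands at row 4
Move 5: X drops in col 4, lands at row 3
Move 6: O drops in col 2, lands at row 4
Move 7: X drops in col 4, lands at row 2
Move 8: O drops in col 2, lands at row 3
Move 9: X drops in col 0, lands at row 4
Move 10: O drops in col 0, lands at row 3
Move 11: X drops in col 1, lands at row 2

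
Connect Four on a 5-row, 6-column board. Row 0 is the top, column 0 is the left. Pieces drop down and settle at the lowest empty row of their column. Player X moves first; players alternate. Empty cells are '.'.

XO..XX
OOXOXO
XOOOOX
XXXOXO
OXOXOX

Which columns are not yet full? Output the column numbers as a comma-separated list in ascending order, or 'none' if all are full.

Answer: 2,3

Derivation:
col 0: top cell = 'X' → FULL
col 1: top cell = 'O' → FULL
col 2: top cell = '.' → open
col 3: top cell = '.' → open
col 4: top cell = 'X' → FULL
col 5: top cell = 'X' → FULL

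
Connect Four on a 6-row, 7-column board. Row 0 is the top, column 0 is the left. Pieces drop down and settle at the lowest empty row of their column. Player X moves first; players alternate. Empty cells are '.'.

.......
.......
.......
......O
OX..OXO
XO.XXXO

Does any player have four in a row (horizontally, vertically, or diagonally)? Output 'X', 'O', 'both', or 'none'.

none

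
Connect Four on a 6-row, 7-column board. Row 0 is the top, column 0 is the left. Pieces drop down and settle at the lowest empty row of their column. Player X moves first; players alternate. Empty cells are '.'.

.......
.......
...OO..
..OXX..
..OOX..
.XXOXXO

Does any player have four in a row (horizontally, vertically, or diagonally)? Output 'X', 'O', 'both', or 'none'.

none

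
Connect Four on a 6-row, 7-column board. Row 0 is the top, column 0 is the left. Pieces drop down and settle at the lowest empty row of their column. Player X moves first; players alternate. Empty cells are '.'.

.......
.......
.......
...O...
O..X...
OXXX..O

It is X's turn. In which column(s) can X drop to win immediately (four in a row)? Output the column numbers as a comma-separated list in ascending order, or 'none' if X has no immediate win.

col 0: drop X → no win
col 1: drop X → no win
col 2: drop X → no win
col 3: drop X → no win
col 4: drop X → WIN!
col 5: drop X → no win
col 6: drop X → no win

Answer: 4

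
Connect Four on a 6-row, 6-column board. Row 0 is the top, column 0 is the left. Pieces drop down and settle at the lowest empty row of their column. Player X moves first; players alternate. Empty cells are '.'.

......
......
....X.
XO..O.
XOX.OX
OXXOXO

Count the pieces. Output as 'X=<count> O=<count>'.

X=8 O=7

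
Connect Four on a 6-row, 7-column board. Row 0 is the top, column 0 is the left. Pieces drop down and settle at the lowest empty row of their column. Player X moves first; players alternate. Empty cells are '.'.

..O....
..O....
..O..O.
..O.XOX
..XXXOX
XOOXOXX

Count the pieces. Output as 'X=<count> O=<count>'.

X=10 O=10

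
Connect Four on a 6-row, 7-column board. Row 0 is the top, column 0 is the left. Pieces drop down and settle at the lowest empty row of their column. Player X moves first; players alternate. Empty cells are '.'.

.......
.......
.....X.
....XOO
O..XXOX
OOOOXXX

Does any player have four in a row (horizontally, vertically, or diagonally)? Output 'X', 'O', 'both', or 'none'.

O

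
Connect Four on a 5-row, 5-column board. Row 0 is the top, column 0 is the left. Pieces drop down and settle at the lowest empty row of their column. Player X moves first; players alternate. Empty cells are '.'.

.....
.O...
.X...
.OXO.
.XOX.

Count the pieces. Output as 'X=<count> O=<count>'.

X=4 O=4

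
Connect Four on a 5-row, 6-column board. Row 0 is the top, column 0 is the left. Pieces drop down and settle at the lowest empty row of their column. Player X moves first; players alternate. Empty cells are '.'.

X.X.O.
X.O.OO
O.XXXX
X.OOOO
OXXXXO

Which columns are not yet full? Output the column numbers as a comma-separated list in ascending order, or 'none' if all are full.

col 0: top cell = 'X' → FULL
col 1: top cell = '.' → open
col 2: top cell = 'X' → FULL
col 3: top cell = '.' → open
col 4: top cell = 'O' → FULL
col 5: top cell = '.' → open

Answer: 1,3,5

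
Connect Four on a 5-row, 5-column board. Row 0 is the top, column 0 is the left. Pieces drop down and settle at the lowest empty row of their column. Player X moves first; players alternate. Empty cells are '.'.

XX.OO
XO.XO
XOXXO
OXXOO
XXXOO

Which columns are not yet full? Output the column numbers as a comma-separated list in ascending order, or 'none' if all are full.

col 0: top cell = 'X' → FULL
col 1: top cell = 'X' → FULL
col 2: top cell = '.' → open
col 3: top cell = 'O' → FULL
col 4: top cell = 'O' → FULL

Answer: 2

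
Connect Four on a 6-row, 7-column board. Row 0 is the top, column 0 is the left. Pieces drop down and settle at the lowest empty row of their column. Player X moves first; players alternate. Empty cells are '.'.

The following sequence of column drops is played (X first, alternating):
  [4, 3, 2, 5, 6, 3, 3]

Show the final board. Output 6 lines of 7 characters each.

Answer: .......
.......
.......
...X...
...O...
..XOXOX

Derivation:
Move 1: X drops in col 4, lands at row 5
Move 2: O drops in col 3, lands at row 5
Move 3: X drops in col 2, lands at row 5
Move 4: O drops in col 5, lands at row 5
Move 5: X drops in col 6, lands at row 5
Move 6: O drops in col 3, lands at row 4
Move 7: X drops in col 3, lands at row 3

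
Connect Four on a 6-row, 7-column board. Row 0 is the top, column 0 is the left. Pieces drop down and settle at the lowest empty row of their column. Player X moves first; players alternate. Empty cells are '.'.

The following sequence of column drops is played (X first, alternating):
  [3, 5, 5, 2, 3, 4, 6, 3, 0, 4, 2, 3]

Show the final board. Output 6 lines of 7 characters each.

Answer: .......
.......
...O...
...O...
..XXOX.
X.OXOOX

Derivation:
Move 1: X drops in col 3, lands at row 5
Move 2: O drops in col 5, lands at row 5
Move 3: X drops in col 5, lands at row 4
Move 4: O drops in col 2, lands at row 5
Move 5: X drops in col 3, lands at row 4
Move 6: O drops in col 4, lands at row 5
Move 7: X drops in col 6, lands at row 5
Move 8: O drops in col 3, lands at row 3
Move 9: X drops in col 0, lands at row 5
Move 10: O drops in col 4, lands at row 4
Move 11: X drops in col 2, lands at row 4
Move 12: O drops in col 3, lands at row 2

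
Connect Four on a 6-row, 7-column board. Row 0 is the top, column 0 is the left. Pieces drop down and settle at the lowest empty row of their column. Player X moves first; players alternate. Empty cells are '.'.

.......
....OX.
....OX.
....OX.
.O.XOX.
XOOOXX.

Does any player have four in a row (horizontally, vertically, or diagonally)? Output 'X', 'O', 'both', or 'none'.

both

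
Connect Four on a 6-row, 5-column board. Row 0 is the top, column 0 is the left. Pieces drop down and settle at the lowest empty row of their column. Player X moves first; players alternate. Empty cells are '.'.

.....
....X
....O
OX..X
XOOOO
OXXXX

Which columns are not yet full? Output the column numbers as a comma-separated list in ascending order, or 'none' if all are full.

col 0: top cell = '.' → open
col 1: top cell = '.' → open
col 2: top cell = '.' → open
col 3: top cell = '.' → open
col 4: top cell = '.' → open

Answer: 0,1,2,3,4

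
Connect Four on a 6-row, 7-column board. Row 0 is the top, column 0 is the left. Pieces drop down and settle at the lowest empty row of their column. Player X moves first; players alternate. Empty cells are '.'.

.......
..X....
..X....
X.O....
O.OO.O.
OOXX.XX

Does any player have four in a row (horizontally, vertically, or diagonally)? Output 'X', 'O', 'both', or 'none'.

none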